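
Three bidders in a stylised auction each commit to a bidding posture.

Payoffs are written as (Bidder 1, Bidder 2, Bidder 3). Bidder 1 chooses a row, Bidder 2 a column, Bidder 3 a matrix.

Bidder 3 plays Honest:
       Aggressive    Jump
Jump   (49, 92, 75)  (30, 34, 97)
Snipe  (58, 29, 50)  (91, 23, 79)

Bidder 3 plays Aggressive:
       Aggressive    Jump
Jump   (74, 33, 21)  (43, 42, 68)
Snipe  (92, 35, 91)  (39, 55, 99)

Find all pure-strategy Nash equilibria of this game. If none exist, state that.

This game has no pure Nash equilibrium.

Bidder 1 against (Aggressive, Honest): payoffs 49, 58 → best response Snipe.
Bidder 1 against (Aggressive, Aggressive): payoffs 74, 92 → best response Snipe.
Bidder 1 against (Jump, Honest): payoffs 30, 91 → best response Snipe.
Bidder 1 against (Jump, Aggressive): payoffs 43, 39 → best response Jump.
Bidder 2 against (Jump, Honest): payoffs 92, 34 → best response Aggressive.
Bidder 2 against (Jump, Aggressive): payoffs 33, 42 → best response Jump.
Bidder 2 against (Snipe, Honest): payoffs 29, 23 → best response Aggressive.
Bidder 2 against (Snipe, Aggressive): payoffs 35, 55 → best response Jump.
Bidder 3 against (Jump, Aggressive): payoffs 75, 21 → best response Honest.
Bidder 3 against (Jump, Jump): payoffs 97, 68 → best response Honest.
Bidder 3 against (Snipe, Aggressive): payoffs 50, 91 → best response Aggressive.
Bidder 3 against (Snipe, Jump): payoffs 79, 99 → best response Aggressive.
No profile is a mutual best response for all players.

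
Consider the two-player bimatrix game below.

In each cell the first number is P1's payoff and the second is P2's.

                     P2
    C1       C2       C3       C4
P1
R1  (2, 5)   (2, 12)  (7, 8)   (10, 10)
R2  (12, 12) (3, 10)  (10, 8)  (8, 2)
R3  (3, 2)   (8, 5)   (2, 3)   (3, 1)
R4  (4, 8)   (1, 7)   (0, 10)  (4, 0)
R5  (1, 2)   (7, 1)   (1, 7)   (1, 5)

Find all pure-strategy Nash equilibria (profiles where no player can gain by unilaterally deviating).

(R2, C1), (R3, C2)

P1 against C1: payoffs 2, 12, 3, 4, 1 → best response R2.
P1 against C2: payoffs 2, 3, 8, 1, 7 → best response R3.
P1 against C3: payoffs 7, 10, 2, 0, 1 → best response R2.
P1 against C4: payoffs 10, 8, 3, 4, 1 → best response R1.
P2 against R1: payoffs 5, 12, 8, 10 → best response C2.
P2 against R2: payoffs 12, 10, 8, 2 → best response C1.
P2 against R3: payoffs 2, 5, 3, 1 → best response C2.
P2 against R4: payoffs 8, 7, 10, 0 → best response C3.
P2 against R5: payoffs 2, 1, 7, 5 → best response C3.
Mutual best responses: (R2, C1); (R3, C2).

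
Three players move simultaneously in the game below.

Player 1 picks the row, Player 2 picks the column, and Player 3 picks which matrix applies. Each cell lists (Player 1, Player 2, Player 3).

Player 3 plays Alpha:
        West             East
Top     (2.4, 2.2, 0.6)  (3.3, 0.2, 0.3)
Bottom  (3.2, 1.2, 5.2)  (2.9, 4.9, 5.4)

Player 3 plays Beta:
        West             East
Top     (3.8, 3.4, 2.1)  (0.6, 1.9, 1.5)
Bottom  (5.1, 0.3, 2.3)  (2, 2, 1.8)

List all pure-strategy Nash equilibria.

none

For each player, find the best response to each opponent profile; mutual best responses are the pure NE.
Player 1 against (West, Alpha): payoffs 2.4, 3.2 → best response Bottom.
Player 1 against (West, Beta): payoffs 3.8, 5.1 → best response Bottom.
Player 1 against (East, Alpha): payoffs 3.3, 2.9 → best response Top.
Player 1 against (East, Beta): payoffs 0.6, 2 → best response Bottom.
Player 2 against (Top, Alpha): payoffs 2.2, 0.2 → best response West.
Player 2 against (Top, Beta): payoffs 3.4, 1.9 → best response West.
Player 2 against (Bottom, Alpha): payoffs 1.2, 4.9 → best response East.
Player 2 against (Bottom, Beta): payoffs 0.3, 2 → best response East.
Player 3 against (Top, West): payoffs 0.6, 2.1 → best response Beta.
Player 3 against (Top, East): payoffs 0.3, 1.5 → best response Beta.
Player 3 against (Bottom, West): payoffs 5.2, 2.3 → best response Alpha.
Player 3 against (Bottom, East): payoffs 5.4, 1.8 → best response Alpha.
No profile is a mutual best response for all players.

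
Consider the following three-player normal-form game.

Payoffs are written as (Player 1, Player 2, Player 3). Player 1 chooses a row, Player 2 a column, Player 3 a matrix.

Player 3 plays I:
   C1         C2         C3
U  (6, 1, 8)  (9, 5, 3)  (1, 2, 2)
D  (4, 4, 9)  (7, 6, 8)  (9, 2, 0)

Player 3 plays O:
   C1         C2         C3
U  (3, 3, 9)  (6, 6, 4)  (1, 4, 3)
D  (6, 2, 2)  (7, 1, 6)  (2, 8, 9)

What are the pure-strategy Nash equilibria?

For each player, find the best response to each opponent profile; mutual best responses are the pure NE.
Player 1 against (C1, I): payoffs 6, 4 → best response U.
Player 1 against (C1, O): payoffs 3, 6 → best response D.
Player 1 against (C2, I): payoffs 9, 7 → best response U.
Player 1 against (C2, O): payoffs 6, 7 → best response D.
Player 1 against (C3, I): payoffs 1, 9 → best response D.
Player 1 against (C3, O): payoffs 1, 2 → best response D.
Player 2 against (U, I): payoffs 1, 5, 2 → best response C2.
Player 2 against (U, O): payoffs 3, 6, 4 → best response C2.
Player 2 against (D, I): payoffs 4, 6, 2 → best response C2.
Player 2 against (D, O): payoffs 2, 1, 8 → best response C3.
Player 3 against (U, C1): payoffs 8, 9 → best response O.
Player 3 against (U, C2): payoffs 3, 4 → best response O.
Player 3 against (U, C3): payoffs 2, 3 → best response O.
Player 3 against (D, C1): payoffs 9, 2 → best response I.
Player 3 against (D, C2): payoffs 8, 6 → best response I.
Player 3 against (D, C3): payoffs 0, 9 → best response O.
Mutual best responses: (D, C3, O).

The unique pure-strategy Nash equilibrium is (D, C3, O).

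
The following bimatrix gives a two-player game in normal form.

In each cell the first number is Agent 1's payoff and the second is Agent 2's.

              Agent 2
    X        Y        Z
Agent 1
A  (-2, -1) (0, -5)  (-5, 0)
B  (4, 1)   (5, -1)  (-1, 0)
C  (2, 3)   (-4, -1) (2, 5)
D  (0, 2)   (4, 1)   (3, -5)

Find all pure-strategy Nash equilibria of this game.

For each strategy profile, look for a profitable unilateral deviation.
(A, X): Agent 1 can switch to B (-2 → 4). Not NE.
(A, Y): Agent 1 can switch to B (0 → 5). Not NE.
(A, Z): Agent 1 can switch to B (-5 → -1). Not NE.
(B, X): Agent 1 gets 4, best alternative 2; Agent 2 gets 1, best alternative 0. No profitable deviation — NE.
(B, Y): Agent 2 can switch to X (-1 → 1). Not NE.
(B, Z): Agent 1 can switch to C (-1 → 2). Not NE.
(C, X): Agent 1 can switch to B (2 → 4). Not NE.
(The remaining 5 profiles each have a profitable deviation by the same check.)

(B, X)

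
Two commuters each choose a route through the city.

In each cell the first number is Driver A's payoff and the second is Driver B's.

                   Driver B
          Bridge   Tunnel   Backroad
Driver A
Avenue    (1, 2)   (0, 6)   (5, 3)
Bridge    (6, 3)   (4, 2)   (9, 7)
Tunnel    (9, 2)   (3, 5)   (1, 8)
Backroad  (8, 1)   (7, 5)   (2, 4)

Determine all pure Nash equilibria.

Driver A against Bridge: payoffs 1, 6, 9, 8 → best response Tunnel.
Driver A against Tunnel: payoffs 0, 4, 3, 7 → best response Backroad.
Driver A against Backroad: payoffs 5, 9, 1, 2 → best response Bridge.
Driver B against Avenue: payoffs 2, 6, 3 → best response Tunnel.
Driver B against Bridge: payoffs 3, 2, 7 → best response Backroad.
Driver B against Tunnel: payoffs 2, 5, 8 → best response Backroad.
Driver B against Backroad: payoffs 1, 5, 4 → best response Tunnel.
Mutual best responses: (Bridge, Backroad); (Backroad, Tunnel).

(Bridge, Backroad), (Backroad, Tunnel)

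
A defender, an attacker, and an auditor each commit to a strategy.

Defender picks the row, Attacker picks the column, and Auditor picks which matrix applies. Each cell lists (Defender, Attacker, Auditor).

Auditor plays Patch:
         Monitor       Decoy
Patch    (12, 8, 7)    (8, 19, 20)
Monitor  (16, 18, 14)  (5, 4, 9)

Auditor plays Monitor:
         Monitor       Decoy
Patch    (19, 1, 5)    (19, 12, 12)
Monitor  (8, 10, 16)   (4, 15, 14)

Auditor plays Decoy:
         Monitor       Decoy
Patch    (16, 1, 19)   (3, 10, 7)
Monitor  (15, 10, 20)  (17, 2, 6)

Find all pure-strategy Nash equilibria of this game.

The unique pure-strategy Nash equilibrium is (Patch, Decoy, Patch).

For each player, find the best response to each opponent profile; mutual best responses are the pure NE.
Defender against (Monitor, Patch): payoffs 12, 16 → best response Monitor.
Defender against (Monitor, Monitor): payoffs 19, 8 → best response Patch.
Defender against (Monitor, Decoy): payoffs 16, 15 → best response Patch.
Defender against (Decoy, Patch): payoffs 8, 5 → best response Patch.
Defender against (Decoy, Monitor): payoffs 19, 4 → best response Patch.
Defender against (Decoy, Decoy): payoffs 3, 17 → best response Monitor.
Attacker against (Patch, Patch): payoffs 8, 19 → best response Decoy.
Attacker against (Patch, Monitor): payoffs 1, 12 → best response Decoy.
Attacker against (Patch, Decoy): payoffs 1, 10 → best response Decoy.
Attacker against (Monitor, Patch): payoffs 18, 4 → best response Monitor.
Attacker against (Monitor, Monitor): payoffs 10, 15 → best response Decoy.
Attacker against (Monitor, Decoy): payoffs 10, 2 → best response Monitor.
Auditor against (Patch, Monitor): payoffs 7, 5, 19 → best response Decoy.
Auditor against (Patch, Decoy): payoffs 20, 12, 7 → best response Patch.
Auditor against (Monitor, Monitor): payoffs 14, 16, 20 → best response Decoy.
Auditor against (Monitor, Decoy): payoffs 9, 14, 6 → best response Monitor.
Mutual best responses: (Patch, Decoy, Patch).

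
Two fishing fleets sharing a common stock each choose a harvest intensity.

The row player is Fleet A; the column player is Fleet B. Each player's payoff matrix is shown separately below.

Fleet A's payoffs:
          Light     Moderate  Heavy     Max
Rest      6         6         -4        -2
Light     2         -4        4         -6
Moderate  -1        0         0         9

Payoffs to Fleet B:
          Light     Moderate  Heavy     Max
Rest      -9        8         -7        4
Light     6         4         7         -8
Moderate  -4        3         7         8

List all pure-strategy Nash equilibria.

(Rest, Moderate); (Light, Heavy); (Moderate, Max)

For each player, find the best response to each opponent profile; mutual best responses are the pure NE.
Fleet A against Light: payoffs 6, 2, -1 → best response Rest.
Fleet A against Moderate: payoffs 6, -4, 0 → best response Rest.
Fleet A against Heavy: payoffs -4, 4, 0 → best response Light.
Fleet A against Max: payoffs -2, -6, 9 → best response Moderate.
Fleet B against Rest: payoffs -9, 8, -7, 4 → best response Moderate.
Fleet B against Light: payoffs 6, 4, 7, -8 → best response Heavy.
Fleet B against Moderate: payoffs -4, 3, 7, 8 → best response Max.
Mutual best responses: (Rest, Moderate); (Light, Heavy); (Moderate, Max).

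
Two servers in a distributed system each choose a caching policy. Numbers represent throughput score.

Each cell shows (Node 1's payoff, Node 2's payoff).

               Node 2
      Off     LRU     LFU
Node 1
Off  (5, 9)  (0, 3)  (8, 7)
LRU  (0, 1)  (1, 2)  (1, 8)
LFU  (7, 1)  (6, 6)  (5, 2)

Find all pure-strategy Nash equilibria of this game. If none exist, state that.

For each player, find the best response to each opponent profile; mutual best responses are the pure NE.
Node 1 against Off: payoffs 5, 0, 7 → best response LFU.
Node 1 against LRU: payoffs 0, 1, 6 → best response LFU.
Node 1 against LFU: payoffs 8, 1, 5 → best response Off.
Node 2 against Off: payoffs 9, 3, 7 → best response Off.
Node 2 against LRU: payoffs 1, 2, 8 → best response LFU.
Node 2 against LFU: payoffs 1, 6, 2 → best response LRU.
Mutual best responses: (LFU, LRU).

Pure NE: (LFU, LRU)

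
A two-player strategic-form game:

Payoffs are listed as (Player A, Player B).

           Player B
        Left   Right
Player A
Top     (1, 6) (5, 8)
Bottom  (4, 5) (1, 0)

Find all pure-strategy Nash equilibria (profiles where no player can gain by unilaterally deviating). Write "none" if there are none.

Player A against Left: payoffs 1, 4 → best response Bottom.
Player A against Right: payoffs 5, 1 → best response Top.
Player B against Top: payoffs 6, 8 → best response Right.
Player B against Bottom: payoffs 5, 0 → best response Left.
Mutual best responses: (Top, Right); (Bottom, Left).

The pure Nash equilibria are (Top, Right), (Bottom, Left).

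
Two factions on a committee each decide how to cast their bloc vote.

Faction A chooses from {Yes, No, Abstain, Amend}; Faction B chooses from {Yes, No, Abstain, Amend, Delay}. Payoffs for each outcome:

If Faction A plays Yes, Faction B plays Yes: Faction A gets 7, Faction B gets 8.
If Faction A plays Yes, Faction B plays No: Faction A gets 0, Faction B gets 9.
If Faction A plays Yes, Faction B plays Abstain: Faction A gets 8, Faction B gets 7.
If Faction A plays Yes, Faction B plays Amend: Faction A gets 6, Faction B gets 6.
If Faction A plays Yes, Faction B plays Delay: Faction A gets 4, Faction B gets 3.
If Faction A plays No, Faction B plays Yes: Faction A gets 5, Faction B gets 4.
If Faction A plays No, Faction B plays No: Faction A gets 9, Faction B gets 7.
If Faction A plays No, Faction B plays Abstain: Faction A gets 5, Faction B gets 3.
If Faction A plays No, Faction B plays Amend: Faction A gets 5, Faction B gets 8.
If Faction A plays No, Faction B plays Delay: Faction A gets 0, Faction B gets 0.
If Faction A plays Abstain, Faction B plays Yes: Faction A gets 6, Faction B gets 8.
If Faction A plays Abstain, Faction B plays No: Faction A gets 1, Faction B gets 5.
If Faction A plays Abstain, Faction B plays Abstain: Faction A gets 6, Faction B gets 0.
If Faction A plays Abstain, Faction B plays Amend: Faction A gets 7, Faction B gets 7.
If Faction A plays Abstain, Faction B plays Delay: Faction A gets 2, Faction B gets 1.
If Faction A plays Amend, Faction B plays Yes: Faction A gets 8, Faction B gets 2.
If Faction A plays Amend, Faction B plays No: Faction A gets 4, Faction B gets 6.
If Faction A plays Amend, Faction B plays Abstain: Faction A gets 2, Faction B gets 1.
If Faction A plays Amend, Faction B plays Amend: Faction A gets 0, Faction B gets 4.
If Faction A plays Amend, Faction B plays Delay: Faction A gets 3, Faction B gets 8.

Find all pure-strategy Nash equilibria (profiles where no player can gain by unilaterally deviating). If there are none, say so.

Faction A against Yes: payoffs 7, 5, 6, 8 → best response Amend.
Faction A against No: payoffs 0, 9, 1, 4 → best response No.
Faction A against Abstain: payoffs 8, 5, 6, 2 → best response Yes.
Faction A against Amend: payoffs 6, 5, 7, 0 → best response Abstain.
Faction A against Delay: payoffs 4, 0, 2, 3 → best response Yes.
Faction B against Yes: payoffs 8, 9, 7, 6, 3 → best response No.
Faction B against No: payoffs 4, 7, 3, 8, 0 → best response Amend.
Faction B against Abstain: payoffs 8, 5, 0, 7, 1 → best response Yes.
Faction B against Amend: payoffs 2, 6, 1, 4, 8 → best response Delay.
No profile is a mutual best response for all players.

No pure-strategy Nash equilibrium.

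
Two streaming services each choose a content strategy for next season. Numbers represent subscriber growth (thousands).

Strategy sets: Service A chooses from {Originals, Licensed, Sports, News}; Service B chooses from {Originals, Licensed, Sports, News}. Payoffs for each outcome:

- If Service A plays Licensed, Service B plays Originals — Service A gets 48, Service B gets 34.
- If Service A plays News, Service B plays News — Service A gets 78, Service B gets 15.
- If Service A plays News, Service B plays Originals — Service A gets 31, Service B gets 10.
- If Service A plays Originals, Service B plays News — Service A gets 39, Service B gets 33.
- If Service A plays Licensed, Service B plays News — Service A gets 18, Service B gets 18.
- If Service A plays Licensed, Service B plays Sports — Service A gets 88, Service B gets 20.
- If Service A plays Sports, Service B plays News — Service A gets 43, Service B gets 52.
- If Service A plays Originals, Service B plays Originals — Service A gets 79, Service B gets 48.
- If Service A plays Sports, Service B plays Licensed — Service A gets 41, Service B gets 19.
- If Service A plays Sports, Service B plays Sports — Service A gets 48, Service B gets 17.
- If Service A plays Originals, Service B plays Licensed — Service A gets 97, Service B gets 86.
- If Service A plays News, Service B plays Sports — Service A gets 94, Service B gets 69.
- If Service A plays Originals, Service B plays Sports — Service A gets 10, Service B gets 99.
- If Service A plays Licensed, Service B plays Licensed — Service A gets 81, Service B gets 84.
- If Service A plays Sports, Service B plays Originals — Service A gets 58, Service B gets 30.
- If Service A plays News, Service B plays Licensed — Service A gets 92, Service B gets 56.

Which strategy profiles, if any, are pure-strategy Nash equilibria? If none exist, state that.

Service A against Originals: payoffs 79, 48, 58, 31 → best response Originals.
Service A against Licensed: payoffs 97, 81, 41, 92 → best response Originals.
Service A against Sports: payoffs 10, 88, 48, 94 → best response News.
Service A against News: payoffs 39, 18, 43, 78 → best response News.
Service B against Originals: payoffs 48, 86, 99, 33 → best response Sports.
Service B against Licensed: payoffs 34, 84, 20, 18 → best response Licensed.
Service B against Sports: payoffs 30, 19, 17, 52 → best response News.
Service B against News: payoffs 10, 56, 69, 15 → best response Sports.
Mutual best responses: (News, Sports).

(News, Sports)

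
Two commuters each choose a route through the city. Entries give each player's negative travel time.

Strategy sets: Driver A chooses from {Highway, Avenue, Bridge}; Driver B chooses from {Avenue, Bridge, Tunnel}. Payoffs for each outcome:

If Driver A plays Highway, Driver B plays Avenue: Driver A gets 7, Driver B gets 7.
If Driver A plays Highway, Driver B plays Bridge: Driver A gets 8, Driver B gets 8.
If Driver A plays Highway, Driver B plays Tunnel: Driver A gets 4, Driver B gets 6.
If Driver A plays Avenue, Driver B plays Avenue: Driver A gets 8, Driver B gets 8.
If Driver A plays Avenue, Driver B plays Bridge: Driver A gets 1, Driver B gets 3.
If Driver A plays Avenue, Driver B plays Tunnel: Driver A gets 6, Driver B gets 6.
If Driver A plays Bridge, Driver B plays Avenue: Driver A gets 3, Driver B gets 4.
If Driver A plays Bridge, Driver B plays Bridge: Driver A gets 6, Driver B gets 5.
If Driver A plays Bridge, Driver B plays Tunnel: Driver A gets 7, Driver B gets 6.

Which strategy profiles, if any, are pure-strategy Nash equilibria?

Driver A against Avenue: payoffs 7, 8, 3 → best response Avenue.
Driver A against Bridge: payoffs 8, 1, 6 → best response Highway.
Driver A against Tunnel: payoffs 4, 6, 7 → best response Bridge.
Driver B against Highway: payoffs 7, 8, 6 → best response Bridge.
Driver B against Avenue: payoffs 8, 3, 6 → best response Avenue.
Driver B against Bridge: payoffs 4, 5, 6 → best response Tunnel.
Mutual best responses: (Highway, Bridge); (Avenue, Avenue); (Bridge, Tunnel).

(Highway, Bridge), (Avenue, Avenue), (Bridge, Tunnel)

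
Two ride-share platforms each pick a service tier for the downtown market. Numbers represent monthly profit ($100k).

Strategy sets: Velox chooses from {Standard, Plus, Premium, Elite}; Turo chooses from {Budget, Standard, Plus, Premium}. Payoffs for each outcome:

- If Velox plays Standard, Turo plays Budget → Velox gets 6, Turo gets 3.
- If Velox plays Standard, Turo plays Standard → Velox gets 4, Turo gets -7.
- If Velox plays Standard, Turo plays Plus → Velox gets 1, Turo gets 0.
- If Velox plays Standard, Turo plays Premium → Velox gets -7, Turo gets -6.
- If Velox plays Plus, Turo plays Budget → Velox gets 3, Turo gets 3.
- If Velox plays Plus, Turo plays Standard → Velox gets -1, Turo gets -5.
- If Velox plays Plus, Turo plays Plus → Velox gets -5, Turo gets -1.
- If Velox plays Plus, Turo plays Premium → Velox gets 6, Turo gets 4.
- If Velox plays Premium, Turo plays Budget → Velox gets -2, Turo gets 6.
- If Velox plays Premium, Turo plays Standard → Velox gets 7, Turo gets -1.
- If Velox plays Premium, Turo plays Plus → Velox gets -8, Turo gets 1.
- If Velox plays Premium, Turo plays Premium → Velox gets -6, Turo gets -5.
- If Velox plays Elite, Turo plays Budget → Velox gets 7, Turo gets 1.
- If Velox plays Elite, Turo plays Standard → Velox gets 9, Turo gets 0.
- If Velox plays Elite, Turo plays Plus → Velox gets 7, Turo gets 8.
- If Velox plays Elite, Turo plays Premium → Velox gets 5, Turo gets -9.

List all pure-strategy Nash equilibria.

Mark each player's best response to every combination of opponents' strategies; a profile where every player is best-responding is a pure Nash equilibrium.
Velox against Budget: payoffs 6, 3, -2, 7 → best response Elite.
Velox against Standard: payoffs 4, -1, 7, 9 → best response Elite.
Velox against Plus: payoffs 1, -5, -8, 7 → best response Elite.
Velox against Premium: payoffs -7, 6, -6, 5 → best response Plus.
Turo against Standard: payoffs 3, -7, 0, -6 → best response Budget.
Turo against Plus: payoffs 3, -5, -1, 4 → best response Premium.
Turo against Premium: payoffs 6, -1, 1, -5 → best response Budget.
Turo against Elite: payoffs 1, 0, 8, -9 → best response Plus.
Mutual best responses: (Plus, Premium); (Elite, Plus).

Pure-strategy Nash equilibria: (Plus, Premium); (Elite, Plus)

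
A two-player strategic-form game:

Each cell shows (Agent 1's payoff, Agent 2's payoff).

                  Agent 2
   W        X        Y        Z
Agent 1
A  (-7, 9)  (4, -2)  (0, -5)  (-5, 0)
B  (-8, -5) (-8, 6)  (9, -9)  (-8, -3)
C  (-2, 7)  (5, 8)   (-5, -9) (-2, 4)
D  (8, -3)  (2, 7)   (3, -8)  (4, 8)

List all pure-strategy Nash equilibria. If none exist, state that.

The pure Nash equilibria are (C, X) and (D, Z).

(A, W): Agent 1 can switch to C (-7 → -2). Not NE.
(A, X): Agent 1 can switch to C (4 → 5). Not NE.
(A, Y): Agent 1 can switch to B (0 → 9). Not NE.
(A, Z): Agent 1 can switch to C (-5 → -2). Not NE.
(B, W): Agent 1 can switch to A (-8 → -7). Not NE.
(B, X): Agent 1 can switch to A (-8 → 4). Not NE.
(B, Y): Agent 2 can switch to W (-9 → -5). Not NE.
(B, Z): Agent 1 can switch to A (-8 → -5). Not NE.
(C, X): Agent 1 gets 5, best alternative 4; Agent 2 gets 8, best alternative 7. No profitable deviation — NE.
(D, Z): Agent 1 gets 4, best alternative -2; Agent 2 gets 8, best alternative 7. No profitable deviation — NE.
(The remaining 6 profiles each have a profitable deviation by the same check.)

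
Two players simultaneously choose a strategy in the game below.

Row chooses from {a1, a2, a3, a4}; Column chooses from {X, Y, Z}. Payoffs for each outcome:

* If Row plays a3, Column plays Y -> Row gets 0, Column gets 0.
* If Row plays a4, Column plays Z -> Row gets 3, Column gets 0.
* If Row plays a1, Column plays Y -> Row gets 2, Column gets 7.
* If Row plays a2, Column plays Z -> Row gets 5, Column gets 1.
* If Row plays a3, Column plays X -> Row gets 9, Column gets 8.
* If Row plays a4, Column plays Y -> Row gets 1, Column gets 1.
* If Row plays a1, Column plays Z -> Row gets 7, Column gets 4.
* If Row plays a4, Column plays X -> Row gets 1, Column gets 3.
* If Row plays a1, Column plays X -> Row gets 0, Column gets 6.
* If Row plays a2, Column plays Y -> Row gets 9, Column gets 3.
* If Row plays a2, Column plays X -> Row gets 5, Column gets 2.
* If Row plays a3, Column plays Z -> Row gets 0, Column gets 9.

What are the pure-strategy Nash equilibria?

(a2, Y)

(a1, X): Row can switch to a2 (0 → 5). Not NE.
(a1, Y): Row can switch to a2 (2 → 9). Not NE.
(a1, Z): Column can switch to X (4 → 6). Not NE.
(a2, X): Row can switch to a3 (5 → 9). Not NE.
(a2, Y): Row gets 9, best alternative 2; Column gets 3, best alternative 2. No profitable deviation — NE.
(a2, Z): Row can switch to a1 (5 → 7). Not NE.
(a3, X): Column can switch to Z (8 → 9). Not NE.
(a3, Y): Row can switch to a1 (0 → 2). Not NE.
(a3, Z): Row can switch to a1 (0 → 7). Not NE.
(The remaining 3 profiles each have a profitable deviation by the same check.)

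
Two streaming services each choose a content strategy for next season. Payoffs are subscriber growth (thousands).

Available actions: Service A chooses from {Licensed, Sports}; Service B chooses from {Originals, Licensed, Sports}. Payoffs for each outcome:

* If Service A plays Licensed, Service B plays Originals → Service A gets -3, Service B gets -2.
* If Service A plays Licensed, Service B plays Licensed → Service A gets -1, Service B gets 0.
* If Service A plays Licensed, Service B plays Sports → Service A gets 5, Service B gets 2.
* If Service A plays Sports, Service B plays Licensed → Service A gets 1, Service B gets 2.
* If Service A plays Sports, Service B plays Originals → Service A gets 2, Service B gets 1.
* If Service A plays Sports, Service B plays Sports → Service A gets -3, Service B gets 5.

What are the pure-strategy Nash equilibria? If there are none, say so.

Service A against Originals: payoffs -3, 2 → best response Sports.
Service A against Licensed: payoffs -1, 1 → best response Sports.
Service A against Sports: payoffs 5, -3 → best response Licensed.
Service B against Licensed: payoffs -2, 0, 2 → best response Sports.
Service B against Sports: payoffs 1, 2, 5 → best response Sports.
Mutual best responses: (Licensed, Sports).

Pure NE: (Licensed, Sports)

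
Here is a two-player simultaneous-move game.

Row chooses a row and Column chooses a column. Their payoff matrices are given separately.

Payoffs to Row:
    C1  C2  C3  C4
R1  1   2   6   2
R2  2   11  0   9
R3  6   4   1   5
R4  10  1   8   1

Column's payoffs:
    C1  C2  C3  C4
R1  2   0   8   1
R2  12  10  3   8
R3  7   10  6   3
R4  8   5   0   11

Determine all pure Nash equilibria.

none

Row against C1: payoffs 1, 2, 6, 10 → best response R4.
Row against C2: payoffs 2, 11, 4, 1 → best response R2.
Row against C3: payoffs 6, 0, 1, 8 → best response R4.
Row against C4: payoffs 2, 9, 5, 1 → best response R2.
Column against R1: payoffs 2, 0, 8, 1 → best response C3.
Column against R2: payoffs 12, 10, 3, 8 → best response C1.
Column against R3: payoffs 7, 10, 6, 3 → best response C2.
Column against R4: payoffs 8, 5, 0, 11 → best response C4.
No profile is a mutual best response for all players.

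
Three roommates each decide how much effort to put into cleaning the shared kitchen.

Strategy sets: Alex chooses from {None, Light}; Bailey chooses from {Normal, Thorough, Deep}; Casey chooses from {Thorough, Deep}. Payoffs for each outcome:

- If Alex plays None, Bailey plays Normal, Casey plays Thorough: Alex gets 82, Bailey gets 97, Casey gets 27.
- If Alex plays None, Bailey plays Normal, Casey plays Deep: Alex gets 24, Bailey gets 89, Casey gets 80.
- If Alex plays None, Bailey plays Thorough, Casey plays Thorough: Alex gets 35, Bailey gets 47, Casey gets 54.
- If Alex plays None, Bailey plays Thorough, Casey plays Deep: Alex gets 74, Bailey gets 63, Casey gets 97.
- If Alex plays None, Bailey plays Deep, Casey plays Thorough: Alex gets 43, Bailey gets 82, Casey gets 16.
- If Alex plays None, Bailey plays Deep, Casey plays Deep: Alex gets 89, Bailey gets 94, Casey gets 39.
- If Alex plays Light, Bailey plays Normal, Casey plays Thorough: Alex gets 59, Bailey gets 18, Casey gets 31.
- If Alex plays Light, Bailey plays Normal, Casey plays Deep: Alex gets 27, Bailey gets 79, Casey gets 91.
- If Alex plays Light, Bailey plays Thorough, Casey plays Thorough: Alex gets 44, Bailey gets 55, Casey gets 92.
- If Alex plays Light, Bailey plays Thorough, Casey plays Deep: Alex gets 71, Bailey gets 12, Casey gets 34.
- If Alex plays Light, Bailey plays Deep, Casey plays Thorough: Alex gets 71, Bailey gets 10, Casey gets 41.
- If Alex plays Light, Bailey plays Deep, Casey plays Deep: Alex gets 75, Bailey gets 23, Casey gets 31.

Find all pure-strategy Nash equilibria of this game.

(None, Normal, Thorough): Casey can switch to Deep (27 → 80). Not NE.
(None, Normal, Deep): Alex can switch to Light (24 → 27). Not NE.
(None, Thorough, Thorough): Alex can switch to Light (35 → 44). Not NE.
(None, Thorough, Deep): Bailey can switch to Normal (63 → 89). Not NE.
(None, Deep, Thorough): Alex can switch to Light (43 → 71). Not NE.
(None, Deep, Deep): Alex gets 89, best alternative 75; Bailey gets 94, best alternative 89; Casey gets 39, best alternative 16. No profitable deviation — NE.
(Light, Normal, Thorough): Alex can switch to None (59 → 82). Not NE.
(Light, Normal, Deep): Alex gets 27, best alternative 24; Bailey gets 79, best alternative 23; Casey gets 91, best alternative 31. No profitable deviation — NE.
(Light, Thorough, Thorough): Alex gets 44, best alternative 35; Bailey gets 55, best alternative 18; Casey gets 92, best alternative 34. No profitable deviation — NE.
(Light, Thorough, Deep): Alex can switch to None (71 → 74). Not NE.
(Light, Deep, Thorough): Bailey can switch to Normal (10 → 18). Not NE.
(Light, Deep, Deep): Alex can switch to None (75 → 89). Not NE.

The pure Nash equilibria are (None, Deep, Deep); (Light, Normal, Deep); (Light, Thorough, Thorough).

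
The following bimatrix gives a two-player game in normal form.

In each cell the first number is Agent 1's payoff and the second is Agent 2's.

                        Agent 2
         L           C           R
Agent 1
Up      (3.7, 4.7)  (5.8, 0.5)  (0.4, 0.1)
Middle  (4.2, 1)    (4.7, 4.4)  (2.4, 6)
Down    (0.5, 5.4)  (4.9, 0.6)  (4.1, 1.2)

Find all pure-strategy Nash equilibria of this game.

Agent 1 against L: payoffs 3.7, 4.2, 0.5 → best response Middle.
Agent 1 against C: payoffs 5.8, 4.7, 4.9 → best response Up.
Agent 1 against R: payoffs 0.4, 2.4, 4.1 → best response Down.
Agent 2 against Up: payoffs 4.7, 0.5, 0.1 → best response L.
Agent 2 against Middle: payoffs 1, 4.4, 6 → best response R.
Agent 2 against Down: payoffs 5.4, 0.6, 1.2 → best response L.
No profile is a mutual best response for all players.

There is no pure-strategy Nash equilibrium.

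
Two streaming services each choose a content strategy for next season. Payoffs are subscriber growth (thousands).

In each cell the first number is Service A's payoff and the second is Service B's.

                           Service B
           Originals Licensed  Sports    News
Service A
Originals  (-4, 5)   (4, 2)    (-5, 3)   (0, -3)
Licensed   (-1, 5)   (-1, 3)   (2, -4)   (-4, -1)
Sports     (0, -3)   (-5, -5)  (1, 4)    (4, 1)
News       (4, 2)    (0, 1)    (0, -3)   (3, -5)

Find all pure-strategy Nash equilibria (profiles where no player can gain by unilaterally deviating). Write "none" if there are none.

Service A against Originals: payoffs -4, -1, 0, 4 → best response News.
Service A against Licensed: payoffs 4, -1, -5, 0 → best response Originals.
Service A against Sports: payoffs -5, 2, 1, 0 → best response Licensed.
Service A against News: payoffs 0, -4, 4, 3 → best response Sports.
Service B against Originals: payoffs 5, 2, 3, -3 → best response Originals.
Service B against Licensed: payoffs 5, 3, -4, -1 → best response Originals.
Service B against Sports: payoffs -3, -5, 4, 1 → best response Sports.
Service B against News: payoffs 2, 1, -3, -5 → best response Originals.
Mutual best responses: (News, Originals).

(News, Originals)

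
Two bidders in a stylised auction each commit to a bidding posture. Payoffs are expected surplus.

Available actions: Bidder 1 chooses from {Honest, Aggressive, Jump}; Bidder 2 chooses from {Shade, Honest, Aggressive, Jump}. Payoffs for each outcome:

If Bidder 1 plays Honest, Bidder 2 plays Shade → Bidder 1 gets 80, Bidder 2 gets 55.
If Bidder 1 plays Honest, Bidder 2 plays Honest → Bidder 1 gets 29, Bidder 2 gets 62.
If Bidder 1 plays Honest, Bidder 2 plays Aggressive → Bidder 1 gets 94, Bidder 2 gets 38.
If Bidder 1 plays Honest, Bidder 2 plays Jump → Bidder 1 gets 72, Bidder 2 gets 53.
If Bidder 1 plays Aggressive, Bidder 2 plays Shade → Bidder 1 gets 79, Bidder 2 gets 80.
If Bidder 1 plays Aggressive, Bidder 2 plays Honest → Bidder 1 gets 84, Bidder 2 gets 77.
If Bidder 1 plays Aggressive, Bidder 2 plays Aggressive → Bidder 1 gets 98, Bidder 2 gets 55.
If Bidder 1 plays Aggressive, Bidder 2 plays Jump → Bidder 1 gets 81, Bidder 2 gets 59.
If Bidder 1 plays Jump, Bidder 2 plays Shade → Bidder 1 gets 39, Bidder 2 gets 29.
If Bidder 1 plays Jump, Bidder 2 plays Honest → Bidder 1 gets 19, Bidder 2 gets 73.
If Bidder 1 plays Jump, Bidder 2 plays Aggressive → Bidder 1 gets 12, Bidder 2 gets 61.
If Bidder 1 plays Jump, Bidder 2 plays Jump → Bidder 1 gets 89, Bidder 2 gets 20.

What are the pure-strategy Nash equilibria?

No pure-strategy Nash equilibrium.

Bidder 1 against Shade: payoffs 80, 79, 39 → best response Honest.
Bidder 1 against Honest: payoffs 29, 84, 19 → best response Aggressive.
Bidder 1 against Aggressive: payoffs 94, 98, 12 → best response Aggressive.
Bidder 1 against Jump: payoffs 72, 81, 89 → best response Jump.
Bidder 2 against Honest: payoffs 55, 62, 38, 53 → best response Honest.
Bidder 2 against Aggressive: payoffs 80, 77, 55, 59 → best response Shade.
Bidder 2 against Jump: payoffs 29, 73, 61, 20 → best response Honest.
No profile is a mutual best response for all players.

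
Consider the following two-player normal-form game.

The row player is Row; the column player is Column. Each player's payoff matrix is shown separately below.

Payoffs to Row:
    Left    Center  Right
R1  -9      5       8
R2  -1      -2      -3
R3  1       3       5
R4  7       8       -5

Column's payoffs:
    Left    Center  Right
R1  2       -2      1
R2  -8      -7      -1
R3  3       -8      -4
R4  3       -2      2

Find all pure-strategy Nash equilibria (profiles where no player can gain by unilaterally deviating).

(R1, Left): Row can switch to R2 (-9 → -1). Not NE.
(R1, Center): Row can switch to R4 (5 → 8). Not NE.
(R1, Right): Column can switch to Left (1 → 2). Not NE.
(R2, Left): Row can switch to R3 (-1 → 1). Not NE.
(R2, Center): Row can switch to R1 (-2 → 5). Not NE.
(R2, Right): Row can switch to R1 (-3 → 8). Not NE.
(R4, Left): Row gets 7, best alternative 1; Column gets 3, best alternative 2. No profitable deviation — NE.
(The remaining 5 profiles each have a profitable deviation by the same check.)

(R4, Left)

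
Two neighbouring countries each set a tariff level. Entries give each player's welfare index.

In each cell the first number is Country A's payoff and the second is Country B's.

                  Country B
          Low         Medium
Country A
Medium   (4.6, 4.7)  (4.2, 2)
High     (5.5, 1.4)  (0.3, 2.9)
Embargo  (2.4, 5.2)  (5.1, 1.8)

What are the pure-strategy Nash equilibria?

There is no pure-strategy Nash equilibrium.

Mark each player's best response to every combination of opponents' strategies; a profile where every player is best-responding is a pure Nash equilibrium.
Country A against Low: payoffs 4.6, 5.5, 2.4 → best response High.
Country A against Medium: payoffs 4.2, 0.3, 5.1 → best response Embargo.
Country B against Medium: payoffs 4.7, 2 → best response Low.
Country B against High: payoffs 1.4, 2.9 → best response Medium.
Country B against Embargo: payoffs 5.2, 1.8 → best response Low.
No profile is a mutual best response for all players.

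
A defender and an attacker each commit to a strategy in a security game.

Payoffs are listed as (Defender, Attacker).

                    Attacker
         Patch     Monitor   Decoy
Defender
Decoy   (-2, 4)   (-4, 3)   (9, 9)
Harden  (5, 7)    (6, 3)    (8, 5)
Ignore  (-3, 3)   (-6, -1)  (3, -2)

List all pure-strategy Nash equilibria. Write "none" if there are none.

The pure Nash equilibria are (Decoy, Decoy) and (Harden, Patch).

(Decoy, Patch): Defender can switch to Harden (-2 → 5). Not NE.
(Decoy, Monitor): Defender can switch to Harden (-4 → 6). Not NE.
(Decoy, Decoy): Defender gets 9, best alternative 8; Attacker gets 9, best alternative 4. No profitable deviation — NE.
(Harden, Patch): Defender gets 5, best alternative -2; Attacker gets 7, best alternative 5. No profitable deviation — NE.
(Harden, Monitor): Attacker can switch to Patch (3 → 7). Not NE.
(Harden, Decoy): Defender can switch to Decoy (8 → 9). Not NE.
(Ignore, Patch): Defender can switch to Decoy (-3 → -2). Not NE.
(Ignore, Monitor): Defender can switch to Decoy (-6 → -4). Not NE.
(Ignore, Decoy): Defender can switch to Decoy (3 → 9). Not NE.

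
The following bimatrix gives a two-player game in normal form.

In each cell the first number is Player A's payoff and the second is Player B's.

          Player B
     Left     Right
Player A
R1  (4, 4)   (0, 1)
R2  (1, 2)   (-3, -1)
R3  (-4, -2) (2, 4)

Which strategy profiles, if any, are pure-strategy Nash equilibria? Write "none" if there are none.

Player A against Left: payoffs 4, 1, -4 → best response R1.
Player A against Right: payoffs 0, -3, 2 → best response R3.
Player B against R1: payoffs 4, 1 → best response Left.
Player B against R2: payoffs 2, -1 → best response Left.
Player B against R3: payoffs -2, 4 → best response Right.
Mutual best responses: (R1, Left); (R3, Right).

Pure-strategy Nash equilibria: (R1, Left) and (R3, Right)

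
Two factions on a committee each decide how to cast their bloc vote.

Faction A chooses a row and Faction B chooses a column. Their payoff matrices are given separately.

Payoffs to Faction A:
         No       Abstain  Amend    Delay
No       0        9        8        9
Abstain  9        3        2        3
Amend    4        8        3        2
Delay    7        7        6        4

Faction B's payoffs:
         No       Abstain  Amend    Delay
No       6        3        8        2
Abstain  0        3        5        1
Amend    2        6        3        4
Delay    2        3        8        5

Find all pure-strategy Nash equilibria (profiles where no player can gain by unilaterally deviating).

For each player, find the best response to each opponent profile; mutual best responses are the pure NE.
Faction A against No: payoffs 0, 9, 4, 7 → best response Abstain.
Faction A against Abstain: payoffs 9, 3, 8, 7 → best response No.
Faction A against Amend: payoffs 8, 2, 3, 6 → best response No.
Faction A against Delay: payoffs 9, 3, 2, 4 → best response No.
Faction B against No: payoffs 6, 3, 8, 2 → best response Amend.
Faction B against Abstain: payoffs 0, 3, 5, 1 → best response Amend.
Faction B against Amend: payoffs 2, 6, 3, 4 → best response Abstain.
Faction B against Delay: payoffs 2, 3, 8, 5 → best response Amend.
Mutual best responses: (No, Amend).

(No, Amend)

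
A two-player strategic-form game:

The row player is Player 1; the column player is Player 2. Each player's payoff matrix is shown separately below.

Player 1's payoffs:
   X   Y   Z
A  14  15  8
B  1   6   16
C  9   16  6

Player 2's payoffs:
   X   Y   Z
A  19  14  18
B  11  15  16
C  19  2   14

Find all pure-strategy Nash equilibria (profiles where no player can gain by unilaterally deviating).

(A, X), (B, Z)

Player 1 against X: payoffs 14, 1, 9 → best response A.
Player 1 against Y: payoffs 15, 6, 16 → best response C.
Player 1 against Z: payoffs 8, 16, 6 → best response B.
Player 2 against A: payoffs 19, 14, 18 → best response X.
Player 2 against B: payoffs 11, 15, 16 → best response Z.
Player 2 against C: payoffs 19, 2, 14 → best response X.
Mutual best responses: (A, X); (B, Z).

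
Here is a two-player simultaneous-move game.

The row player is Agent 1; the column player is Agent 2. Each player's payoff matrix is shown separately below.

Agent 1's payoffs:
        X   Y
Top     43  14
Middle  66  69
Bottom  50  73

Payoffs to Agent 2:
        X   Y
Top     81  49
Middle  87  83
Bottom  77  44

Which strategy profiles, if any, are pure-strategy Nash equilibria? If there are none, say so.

The unique pure-strategy Nash equilibrium is (Middle, X).

(Top, X): Agent 1 can switch to Middle (43 → 66). Not NE.
(Top, Y): Agent 1 can switch to Middle (14 → 69). Not NE.
(Middle, X): Agent 1 gets 66, best alternative 50; Agent 2 gets 87, best alternative 83. No profitable deviation — NE.
(Middle, Y): Agent 1 can switch to Bottom (69 → 73). Not NE.
(Bottom, X): Agent 1 can switch to Middle (50 → 66). Not NE.
(Bottom, Y): Agent 2 can switch to X (44 → 77). Not NE.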